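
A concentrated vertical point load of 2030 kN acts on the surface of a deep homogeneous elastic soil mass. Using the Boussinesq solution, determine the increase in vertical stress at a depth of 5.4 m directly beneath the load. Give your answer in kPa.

Δσ_z ≈ 33.2 kPa

Boussinesq vertical stress below a point load on an elastic half-space:
Δσ_z = 3P/(2πz²) · [1 + (r/z)²]^(−5/2)
r/z = 0/5.4 = 0; [1+(r/z)²]^(−5/2) = 1.
Δσ_z = 3×2030/(2π×5.4²) × 1 = 33.239 × 1 = 33.24 kPa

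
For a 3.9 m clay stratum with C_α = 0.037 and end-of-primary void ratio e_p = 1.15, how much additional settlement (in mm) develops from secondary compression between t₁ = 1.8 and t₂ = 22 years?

S_s ≈ 73 mm

Secondary compression: S_s = C_α·H/(1+e_p)·log₁₀(t₂/t₁)
S_s = 0.037×3.9/(1+1.15)×log₁₀(22/1.8)
    = 0.06712 × 1.087 = 0.07297 m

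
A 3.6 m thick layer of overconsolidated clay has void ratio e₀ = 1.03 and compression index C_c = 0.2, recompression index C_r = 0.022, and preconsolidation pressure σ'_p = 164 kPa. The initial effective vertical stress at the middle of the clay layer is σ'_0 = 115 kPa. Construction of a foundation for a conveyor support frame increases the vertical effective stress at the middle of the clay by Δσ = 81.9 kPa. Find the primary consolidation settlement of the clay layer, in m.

S_c ≈ 0.0342 m

Final effective stress: σ'_f = 115 + 81.9 = 196.9 kPa.
σ'_f = 196.9 > σ'_p = 164 kPa, so the stress path crosses the preconsolidation pressure — recompression up to σ'_p, then virgin compression beyond:
S_c = H/(1+e₀)·[C_r·log₁₀(σ'_p/σ'_0) + C_c·log₁₀(σ'_f/σ'_p)]
    = 3.6/2.03 × [0.022×log₁₀(164/115) + 0.2×log₁₀(196.9/164)]
    = 1.7734 × [0.0033912 + 0.01588] = 0.03418 m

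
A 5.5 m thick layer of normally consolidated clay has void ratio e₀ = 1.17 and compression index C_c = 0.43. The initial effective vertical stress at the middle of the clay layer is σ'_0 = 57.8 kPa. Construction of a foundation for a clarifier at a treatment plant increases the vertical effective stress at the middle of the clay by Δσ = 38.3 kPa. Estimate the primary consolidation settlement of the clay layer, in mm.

S_c ≈ 241 mm

Final effective stress: σ'_f = σ'_0 + Δσ = 57.8 + 38.3 = 96.1 kPa.
Normally consolidated clay, so the full stress increment lies on the virgin compression line:
S_c = C_c·H/(1+e₀)·log₁₀(σ'_f/σ'_0) = 0.43×5.5/(1+1.17)×log₁₀(96.1/57.8)
    = 1.0899 × 0.2208 = 0.2406 m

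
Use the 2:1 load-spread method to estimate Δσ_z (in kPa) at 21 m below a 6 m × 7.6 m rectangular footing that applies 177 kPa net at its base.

By the 2:1 method the load spreads at 1 horizontal : 2 vertical, so at depth z the loaded area has grown by z in each plan dimension:
Δσ = qBL/((B+z)(L+z)) = 177×6×7.6/((6+21)(7.6+21)) = 10.452 kPa

Δσ_z ≈ 10.5 kPa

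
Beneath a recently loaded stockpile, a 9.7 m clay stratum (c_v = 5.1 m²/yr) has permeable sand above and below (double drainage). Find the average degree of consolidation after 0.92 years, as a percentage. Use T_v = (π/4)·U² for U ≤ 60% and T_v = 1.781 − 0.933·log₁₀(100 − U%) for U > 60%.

Drainage path length: H_d = H/2 = 4.85 m (double drainage).
T_v = c_v·t/H_d² = 5.1×0.92/4.85² = 0.19947.
T_v = 0.19947 corresponds to the U ≤ 60% branch:
U = √(4T_v/π) = 0.504

U ≈ 50.4 %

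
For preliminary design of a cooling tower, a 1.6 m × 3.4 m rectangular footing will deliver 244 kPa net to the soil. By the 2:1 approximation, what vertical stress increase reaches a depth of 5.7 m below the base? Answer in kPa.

By the 2:1 method the load spreads at 1 horizontal : 2 vertical, so at depth z the loaded area has grown by z in each plan dimension:
Δσ = qBL/((B+z)(L+z)) = 244×1.6×3.4/((1.6+5.7)(3.4+5.7)) = 19.981 kPa

Δσ_z ≈ 20 kPa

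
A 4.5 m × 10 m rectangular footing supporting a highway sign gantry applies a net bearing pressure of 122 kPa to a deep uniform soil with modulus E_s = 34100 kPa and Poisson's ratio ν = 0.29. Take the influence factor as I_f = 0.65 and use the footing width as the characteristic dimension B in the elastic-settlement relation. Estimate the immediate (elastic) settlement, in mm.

S_e ≈ 9.58 mm

Immediate (elastic) settlement: S_e = q·B·(1−ν²)/E_s · I_f.
S_e = 122 × 4.5 × (1 − 0.29²) / 34100 × 0.65
    = 122 × 4.5 × 0.9159 / 34100 × 0.65
    = 0.009585 m = 9.585 mm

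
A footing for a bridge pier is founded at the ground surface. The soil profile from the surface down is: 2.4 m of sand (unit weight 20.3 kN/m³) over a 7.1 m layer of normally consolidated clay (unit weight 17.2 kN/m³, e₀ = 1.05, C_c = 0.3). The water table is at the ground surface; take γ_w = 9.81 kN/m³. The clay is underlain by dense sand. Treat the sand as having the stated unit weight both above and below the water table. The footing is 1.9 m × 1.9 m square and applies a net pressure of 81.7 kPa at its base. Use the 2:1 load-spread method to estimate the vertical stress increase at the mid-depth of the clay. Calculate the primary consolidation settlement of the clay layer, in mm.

S_c ≈ 40.2 mm

Mid-depth of clay below the ground surface: z = 2.4 + 7.1/2 = 5.95 m.
Total vertical stress at mid-clay: σ_v = 20.3×2.4 + 17.2×3.55 = 109.78 kPa.
Pore pressure: u = 9.81×(5.95 − 0) = 58.37 kPa.
Initial effective stress: σ'_0 = σ_v − u = 109.78 − 58.37 = 51.41 kPa.
Stress increase at mid-clay by the 2:1 spreading method:
Δσ = qBL/((B+z)(L+z)) = 81.7×1.9×1.9/((1.9+5.95)(1.9+5.95)) = 4.7862 kPa
Final effective stress: σ'_f = σ'_0 + Δσ = 51.41 + 4.7862 = 56.196 kPa.
Normally consolidated clay, so the full stress increment lies on the virgin compression line:
S_c = C_c·H/(1+e₀)·log₁₀(σ'_f/σ'_0) = 0.3×7.1/(1+1.05)×log₁₀(56.196/51.41)
    = 1.039 × 0.038658 = 0.04017 m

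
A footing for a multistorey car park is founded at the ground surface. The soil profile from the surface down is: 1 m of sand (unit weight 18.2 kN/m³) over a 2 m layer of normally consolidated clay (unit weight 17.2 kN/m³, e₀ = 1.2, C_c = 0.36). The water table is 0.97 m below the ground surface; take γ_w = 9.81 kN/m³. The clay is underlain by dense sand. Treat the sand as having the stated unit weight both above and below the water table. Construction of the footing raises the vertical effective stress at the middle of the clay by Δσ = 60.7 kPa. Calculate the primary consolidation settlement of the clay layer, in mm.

S_c ≈ 174 mm

Mid-depth of clay below the ground surface: z = 1 + 2/2 = 2 m.
Total vertical stress at mid-clay: σ_v = 18.2×1 + 17.2×1 = 35.4 kPa.
Pore pressure: u = 9.81×(2 − 0.97) = 10.104 kPa.
Initial effective stress: σ'_0 = σ_v − u = 35.4 − 10.104 = 25.296 kPa.
Final effective stress: σ'_f = σ'_0 + Δσ = 25.296 + 60.7 = 85.996 kPa.
Normally consolidated clay, so the full stress increment lies on the virgin compression line:
S_c = C_c·H/(1+e₀)·log₁₀(σ'_f/σ'_0) = 0.36×2/(1+1.2)×log₁₀(85.996/25.296)
    = 0.32727 × 0.53143 = 0.1739 m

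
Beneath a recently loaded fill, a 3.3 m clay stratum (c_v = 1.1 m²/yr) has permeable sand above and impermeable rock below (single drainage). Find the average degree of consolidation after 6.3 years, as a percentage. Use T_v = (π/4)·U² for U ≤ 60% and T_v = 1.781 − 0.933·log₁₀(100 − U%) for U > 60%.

U ≈ 83.1 %

Drainage path length: H_d = H = 3.3 m (single drainage).
T_v = c_v·t/H_d² = 1.1×6.3/3.3² = 0.63636.
T_v = 0.63636 corresponds to the U > 60% branch:
U = 1 − 10^((1.781 − T_v)/0.933)/100 = 0.8314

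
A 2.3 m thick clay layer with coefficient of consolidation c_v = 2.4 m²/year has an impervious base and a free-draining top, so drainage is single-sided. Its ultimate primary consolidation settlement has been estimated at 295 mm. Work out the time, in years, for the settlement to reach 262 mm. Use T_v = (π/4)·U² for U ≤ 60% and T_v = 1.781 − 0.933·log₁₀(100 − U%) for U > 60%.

t ≈ 1.77 years

Drainage path length: H_d = H = 2.3 m (single drainage).
U = S(t)/S_ult = 262/295 = 0.8881.
U > 60%: T_v = 1.781 − 0.933·log₁₀(100 − 88.814) = 0.80257.
t = T_v·H_d²/c_v = 0.80257×2.3²/2.4 = 1.769 years.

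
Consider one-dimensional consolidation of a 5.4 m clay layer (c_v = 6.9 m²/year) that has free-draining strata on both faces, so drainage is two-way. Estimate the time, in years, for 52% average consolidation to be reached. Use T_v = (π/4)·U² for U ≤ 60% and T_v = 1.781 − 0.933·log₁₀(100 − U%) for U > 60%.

t ≈ 0.224 years

Drainage path length: H_d = H/2 = 2.7 m (double drainage).
U ≤ 60%: T_v = (π/4)·U² = (π/4)×0.52² = 0.21237.
t = T_v·H_d²/c_v = 0.21237×2.7²/6.9 = 0.2244 years.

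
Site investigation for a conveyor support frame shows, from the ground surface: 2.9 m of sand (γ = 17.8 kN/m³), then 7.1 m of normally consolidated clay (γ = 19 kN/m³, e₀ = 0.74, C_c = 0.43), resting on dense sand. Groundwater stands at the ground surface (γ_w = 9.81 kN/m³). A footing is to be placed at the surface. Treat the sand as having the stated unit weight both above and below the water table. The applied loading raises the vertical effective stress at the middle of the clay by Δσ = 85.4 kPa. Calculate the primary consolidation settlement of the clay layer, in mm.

S_c ≈ 707 mm

Mid-depth of clay below the ground surface: z = 2.9 + 7.1/2 = 6.45 m.
Total vertical stress at mid-clay: σ_v = 17.8×2.9 + 19×3.55 = 119.07 kPa.
Pore pressure: u = 9.81×(6.45 − 0) = 63.275 kPa.
Initial effective stress: σ'_0 = σ_v − u = 119.07 − 63.275 = 55.795 kPa.
Final effective stress: σ'_f = σ'_0 + Δσ = 55.795 + 85.4 = 141.19 kPa.
Normally consolidated clay, so the full stress increment lies on the virgin compression line:
S_c = C_c·H/(1+e₀)·log₁₀(σ'_f/σ'_0) = 0.43×7.1/(1+0.74)×log₁₀(141.19/55.795)
    = 1.7546 × 0.40321 = 0.7075 m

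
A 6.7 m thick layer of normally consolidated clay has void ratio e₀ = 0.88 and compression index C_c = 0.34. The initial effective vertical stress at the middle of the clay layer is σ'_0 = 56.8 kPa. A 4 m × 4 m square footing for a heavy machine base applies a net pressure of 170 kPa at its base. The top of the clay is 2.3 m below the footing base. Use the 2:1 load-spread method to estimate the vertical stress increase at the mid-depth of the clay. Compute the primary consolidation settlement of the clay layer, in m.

S_c ≈ 0.218 m

Mid-depth of clay below the footing base: z = 2.3 + 6.7/2 = 5.65 m.
Stress increase at mid-clay by the 2:1 spreading method:
Δσ = qBL/((B+z)(L+z)) = 170×4×4/((4+5.65)(4+5.65)) = 29.209 kPa
Final effective stress: σ'_f = σ'_0 + Δσ = 56.8 + 29.209 = 86.009 kPa.
Normally consolidated clay, so the full stress increment lies on the virgin compression line:
S_c = C_c·H/(1+e₀)·log₁₀(σ'_f/σ'_0) = 0.34×6.7/(1+0.88)×log₁₀(86.009/56.8)
    = 1.2117 × 0.1802 = 0.2183 m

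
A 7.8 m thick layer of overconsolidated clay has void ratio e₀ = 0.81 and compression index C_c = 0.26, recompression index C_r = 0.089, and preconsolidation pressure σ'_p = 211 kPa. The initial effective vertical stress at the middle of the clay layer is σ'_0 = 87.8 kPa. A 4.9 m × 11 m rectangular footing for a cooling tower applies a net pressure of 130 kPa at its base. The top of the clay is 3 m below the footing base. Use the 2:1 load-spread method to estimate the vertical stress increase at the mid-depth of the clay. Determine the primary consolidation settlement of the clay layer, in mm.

Mid-depth of clay below the footing base: z = 3 + 7.8/2 = 6.9 m.
Stress increase at mid-clay by the 2:1 spreading method:
Δσ = qBL/((B+z)(L+z)) = 130×4.9×11/((4.9+6.9)(11+6.9)) = 33.174 kPa
Final effective stress: σ'_f = 87.8 + 33.174 = 120.97 kPa.
σ'_f = 120.97 ≤ σ'_p = 211 kPa, so the clay remains overconsolidated and only the recompression index applies:
S_c = C_r·H/(1+e₀)·log₁₀(σ'_f/σ'_0) = 0.089×7.8/1.81×log₁₀(120.97/87.8)
    = 0.38354 × 0.13918 = 0.05338 m

S_c ≈ 53.4 mm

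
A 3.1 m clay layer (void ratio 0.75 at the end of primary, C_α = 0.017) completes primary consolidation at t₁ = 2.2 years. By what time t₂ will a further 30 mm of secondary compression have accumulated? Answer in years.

t₂ ≈ 21.8 years

S_s = C_α·H/(1+e_p)·log₁₀(t₂/t₁) ⇒ log₁₀(t₂/t₁) = S_s·(1+e_p)/(C_α·H).
log₁₀(t₂/t₁) = 0.03 × (1+0.75) / (0.017×3.1) = 0.9962
t₂ = t₁ × 10^0.9962 = 2.2 × 9.913 = 21.81 years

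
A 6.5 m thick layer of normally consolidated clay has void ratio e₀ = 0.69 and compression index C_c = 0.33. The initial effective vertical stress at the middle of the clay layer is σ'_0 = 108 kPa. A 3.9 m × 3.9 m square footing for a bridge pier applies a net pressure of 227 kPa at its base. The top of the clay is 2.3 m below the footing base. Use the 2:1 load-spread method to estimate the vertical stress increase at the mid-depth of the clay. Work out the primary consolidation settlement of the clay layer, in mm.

S_c ≈ 169 mm

Mid-depth of clay below the footing base: z = 2.3 + 6.5/2 = 5.55 m.
Stress increase at mid-clay by the 2:1 spreading method:
Δσ = qBL/((B+z)(L+z)) = 227×3.9×3.9/((3.9+5.55)(3.9+5.55)) = 38.663 kPa
Final effective stress: σ'_f = σ'_0 + Δσ = 108 + 38.663 = 146.66 kPa.
Normally consolidated clay, so the full stress increment lies on the virgin compression line:
S_c = C_c·H/(1+e₀)·log₁₀(σ'_f/σ'_0) = 0.33×6.5/(1+0.69)×log₁₀(146.66/108)
    = 1.2692 × 0.13289 = 0.1687 m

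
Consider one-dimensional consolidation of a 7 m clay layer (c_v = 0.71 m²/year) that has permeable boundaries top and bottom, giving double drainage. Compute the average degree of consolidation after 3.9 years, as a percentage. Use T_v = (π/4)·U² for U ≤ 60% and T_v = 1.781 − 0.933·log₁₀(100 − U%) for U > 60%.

U ≈ 53.6 %

Drainage path length: H_d = H/2 = 3.5 m (double drainage).
T_v = c_v·t/H_d² = 0.71×3.9/3.5² = 0.22604.
T_v = 0.22604 corresponds to the U ≤ 60% branch:
U = √(4T_v/π) = 0.5365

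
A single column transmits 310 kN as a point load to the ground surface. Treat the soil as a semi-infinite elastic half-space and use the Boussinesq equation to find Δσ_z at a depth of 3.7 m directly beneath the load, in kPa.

Boussinesq vertical stress below a point load on an elastic half-space:
Δσ_z = 3P/(2πz²) · [1 + (r/z)²]^(−5/2)
r/z = 0/3.7 = 0; [1+(r/z)²]^(−5/2) = 1.
Δσ_z = 3×310/(2π×3.7²) × 1 = 10.812 × 1 = 10.81 kPa

Δσ_z ≈ 10.8 kPa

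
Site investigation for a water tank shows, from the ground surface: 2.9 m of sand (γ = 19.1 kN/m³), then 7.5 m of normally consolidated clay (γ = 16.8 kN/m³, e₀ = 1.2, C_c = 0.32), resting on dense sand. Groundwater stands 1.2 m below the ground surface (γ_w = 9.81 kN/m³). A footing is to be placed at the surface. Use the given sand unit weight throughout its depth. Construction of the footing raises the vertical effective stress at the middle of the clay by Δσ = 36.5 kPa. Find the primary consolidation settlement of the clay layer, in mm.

S_c ≈ 211 mm

Mid-depth of clay below the ground surface: z = 2.9 + 7.5/2 = 6.65 m.
Total vertical stress at mid-clay: σ_v = 19.1×2.9 + 16.8×3.75 = 118.39 kPa.
Pore pressure: u = 9.81×(6.65 − 1.2) = 53.465 kPa.
Initial effective stress: σ'_0 = σ_v − u = 118.39 − 53.465 = 64.925 kPa.
Final effective stress: σ'_f = σ'_0 + Δσ = 64.925 + 36.5 = 101.42 kPa.
Normally consolidated clay, so the full stress increment lies on the virgin compression line:
S_c = C_c·H/(1+e₀)·log₁₀(σ'_f/σ'_0) = 0.32×7.5/(1+1.2)×log₁₀(101.42/64.925)
    = 1.0909 × 0.19371 = 0.2113 m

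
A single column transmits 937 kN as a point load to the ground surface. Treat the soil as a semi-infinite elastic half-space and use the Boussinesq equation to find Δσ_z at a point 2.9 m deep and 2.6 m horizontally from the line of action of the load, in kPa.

Δσ_z ≈ 12.2 kPa

Boussinesq vertical stress below a point load on an elastic half-space:
Δσ_z = 3P/(2πz²) · [1 + (r/z)²]^(−5/2)
r/z = 2.6/2.9 = 0.89655; [1+(r/z)²]^(−5/2) = 0.22884.
Δσ_z = 3×937/(2π×2.9²) × 0.22884 = 53.197 × 0.22884 = 12.17 kPa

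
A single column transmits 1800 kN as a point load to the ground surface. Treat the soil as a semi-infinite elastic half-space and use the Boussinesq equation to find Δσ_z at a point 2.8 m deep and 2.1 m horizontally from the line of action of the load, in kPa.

Δσ_z ≈ 35.9 kPa

Boussinesq vertical stress below a point load on an elastic half-space:
Δσ_z = 3P/(2πz²) · [1 + (r/z)²]^(−5/2)
r/z = 2.1/2.8 = 0.75; [1+(r/z)²]^(−5/2) = 0.32768.
Δσ_z = 3×1800/(2π×2.8²) × 0.32768 = 109.62 × 0.32768 = 35.92 kPa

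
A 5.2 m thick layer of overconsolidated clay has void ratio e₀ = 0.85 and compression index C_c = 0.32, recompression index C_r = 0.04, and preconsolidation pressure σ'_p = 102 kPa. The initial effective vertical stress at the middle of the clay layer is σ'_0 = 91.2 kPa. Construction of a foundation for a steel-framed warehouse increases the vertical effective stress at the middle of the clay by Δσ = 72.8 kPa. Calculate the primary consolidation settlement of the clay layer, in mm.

Final effective stress: σ'_f = 91.2 + 72.8 = 164 kPa.
σ'_f = 164 > σ'_p = 102 kPa, so the stress path crosses the preconsolidation pressure — recompression up to σ'_p, then virgin compression beyond:
S_c = H/(1+e₀)·[C_r·log₁₀(σ'_p/σ'_0) + C_c·log₁₀(σ'_f/σ'_p)]
    = 5.2/1.85 × [0.04×log₁₀(102/91.2) + 0.32×log₁₀(164/102)]
    = 2.8108 × [0.0019442 + 0.065998] = 0.191 m

S_c ≈ 191 mm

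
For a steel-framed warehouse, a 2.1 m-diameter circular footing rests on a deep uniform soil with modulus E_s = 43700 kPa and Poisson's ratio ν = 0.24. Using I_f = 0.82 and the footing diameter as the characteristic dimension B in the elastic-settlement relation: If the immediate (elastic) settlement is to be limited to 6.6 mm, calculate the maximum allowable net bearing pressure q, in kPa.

q ≈ 178 kPa

S_e = q·B·(1−ν²)/E_s · I_f  ⇒  q = S_e·E_s / (B·(1−ν²)·I_f).
q = 0.0066 × 43700 / (2.1 × 0.9424 × 0.82) = 177.7 kPa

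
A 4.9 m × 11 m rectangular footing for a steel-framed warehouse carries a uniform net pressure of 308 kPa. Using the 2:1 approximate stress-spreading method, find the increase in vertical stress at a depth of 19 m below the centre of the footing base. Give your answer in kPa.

By the 2:1 method the load spreads at 1 horizontal : 2 vertical, so at depth z the loaded area has grown by z in each plan dimension:
Δσ = qBL/((B+z)(L+z)) = 308×4.9×11/((4.9+19)(11+19)) = 23.154 kPa

Δσ_z ≈ 23.2 kPa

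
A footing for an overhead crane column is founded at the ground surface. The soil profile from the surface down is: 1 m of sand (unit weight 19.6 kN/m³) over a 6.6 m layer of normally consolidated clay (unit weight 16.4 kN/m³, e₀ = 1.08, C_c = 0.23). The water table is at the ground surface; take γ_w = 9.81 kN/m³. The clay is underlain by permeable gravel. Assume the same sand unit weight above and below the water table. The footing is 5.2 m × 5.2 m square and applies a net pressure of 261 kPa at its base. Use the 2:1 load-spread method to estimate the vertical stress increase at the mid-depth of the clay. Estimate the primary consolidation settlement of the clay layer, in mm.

S_c ≈ 395 mm

Mid-depth of clay below the ground surface: z = 1 + 6.6/2 = 4.3 m.
Total vertical stress at mid-clay: σ_v = 19.6×1 + 16.4×3.3 = 73.72 kPa.
Pore pressure: u = 9.81×(4.3 − 0) = 42.183 kPa.
Initial effective stress: σ'_0 = σ_v − u = 73.72 − 42.183 = 31.537 kPa.
Stress increase at mid-clay by the 2:1 spreading method:
Δσ = qBL/((B+z)(L+z)) = 261×5.2×5.2/((5.2+4.3)(5.2+4.3)) = 78.199 kPa
Final effective stress: σ'_f = σ'_0 + Δσ = 31.537 + 78.199 = 109.74 kPa.
Normally consolidated clay, so the full stress increment lies on the virgin compression line:
S_c = C_c·H/(1+e₀)·log₁₀(σ'_f/σ'_0) = 0.23×6.6/(1+1.08)×log₁₀(109.74/31.537)
    = 0.72981 × 0.54154 = 0.3952 m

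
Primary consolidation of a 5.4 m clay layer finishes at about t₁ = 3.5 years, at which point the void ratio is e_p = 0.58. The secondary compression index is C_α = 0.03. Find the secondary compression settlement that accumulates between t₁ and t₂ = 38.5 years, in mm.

Secondary compression: S_s = C_α·H/(1+e_p)·log₁₀(t₂/t₁)
S_s = 0.03×5.4/(1+0.58)×log₁₀(38.5/3.5)
    = 0.1025 × 1.041 = 0.1068 m

S_s ≈ 107 mm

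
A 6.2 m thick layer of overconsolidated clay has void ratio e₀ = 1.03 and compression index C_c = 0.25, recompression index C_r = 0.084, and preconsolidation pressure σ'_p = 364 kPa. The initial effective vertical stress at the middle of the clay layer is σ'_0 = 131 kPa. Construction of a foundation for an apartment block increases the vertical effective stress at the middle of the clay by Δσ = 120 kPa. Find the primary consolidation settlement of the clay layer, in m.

Final effective stress: σ'_f = 131 + 120 = 251 kPa.
σ'_f = 251 ≤ σ'_p = 364 kPa, so the clay remains overconsolidated and only the recompression index applies:
S_c = C_r·H/(1+e₀)·log₁₀(σ'_f/σ'_0) = 0.084×6.2/2.03×log₁₀(251/131)
    = 0.25655 × 0.2824 = 0.07245 m

S_c ≈ 0.0725 m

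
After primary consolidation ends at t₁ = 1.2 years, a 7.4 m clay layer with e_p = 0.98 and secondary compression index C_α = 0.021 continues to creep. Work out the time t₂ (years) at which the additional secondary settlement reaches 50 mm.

S_s = C_α·H/(1+e_p)·log₁₀(t₂/t₁) ⇒ log₁₀(t₂/t₁) = S_s·(1+e_p)/(C_α·H).
log₁₀(t₂/t₁) = 0.05 × (1+0.98) / (0.021×7.4) = 0.6371
t₂ = t₁ × 10^0.6371 = 1.2 × 4.336 = 5.203 years

t₂ ≈ 5.2 years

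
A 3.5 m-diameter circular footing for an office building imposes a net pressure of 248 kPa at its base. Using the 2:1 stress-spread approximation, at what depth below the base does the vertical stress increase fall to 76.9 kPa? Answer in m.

2:1 spreading — at depth z the loaded area has grown by z in each plan dimension:
qD²/(D+z)² = Δσ_z ⇒ z = D(√(q/Δσ_z) − 1) = 3.5×(√(248/76.9) − 1) = 2.785 m

z ≈ 2.79 m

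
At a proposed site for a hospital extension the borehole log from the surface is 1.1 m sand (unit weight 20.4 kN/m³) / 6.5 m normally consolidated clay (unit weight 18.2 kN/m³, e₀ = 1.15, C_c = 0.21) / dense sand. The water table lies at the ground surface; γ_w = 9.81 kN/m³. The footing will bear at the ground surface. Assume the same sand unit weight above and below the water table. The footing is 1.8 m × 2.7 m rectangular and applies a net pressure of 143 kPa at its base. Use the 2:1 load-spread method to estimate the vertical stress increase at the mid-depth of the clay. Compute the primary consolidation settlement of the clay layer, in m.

S_c ≈ 0.0951 m

Mid-depth of clay below the ground surface: z = 1.1 + 6.5/2 = 4.35 m.
Total vertical stress at mid-clay: σ_v = 20.4×1.1 + 18.2×3.25 = 81.59 kPa.
Pore pressure: u = 9.81×(4.35 − 0) = 42.673 kPa.
Initial effective stress: σ'_0 = σ_v − u = 81.59 − 42.673 = 38.917 kPa.
Stress increase at mid-clay by the 2:1 spreading method:
Δσ = qBL/((B+z)(L+z)) = 143×1.8×2.7/((1.8+4.35)(2.7+4.35)) = 16.029 kPa
Final effective stress: σ'_f = σ'_0 + Δσ = 38.917 + 16.029 = 54.946 kPa.
Normally consolidated clay, so the full stress increment lies on the virgin compression line:
S_c = C_c·H/(1+e₀)·log₁₀(σ'_f/σ'_0) = 0.21×6.5/(1+1.15)×log₁₀(54.946/38.917)
    = 0.63488 × 0.1498 = 0.09511 m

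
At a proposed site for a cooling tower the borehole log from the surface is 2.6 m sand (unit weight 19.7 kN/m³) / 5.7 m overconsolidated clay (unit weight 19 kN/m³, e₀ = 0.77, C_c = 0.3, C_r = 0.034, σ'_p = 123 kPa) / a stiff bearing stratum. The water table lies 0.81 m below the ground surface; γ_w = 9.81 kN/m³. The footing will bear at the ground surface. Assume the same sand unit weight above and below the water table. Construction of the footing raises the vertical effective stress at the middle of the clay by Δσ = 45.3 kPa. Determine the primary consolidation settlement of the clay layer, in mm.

Mid-depth of clay below the ground surface: z = 2.6 + 5.7/2 = 5.45 m.
Total vertical stress at mid-clay: σ_v = 19.7×2.6 + 19×2.85 = 105.37 kPa.
Pore pressure: u = 9.81×(5.45 − 0.81) = 45.518 kPa.
Initial effective stress: σ'_0 = σ_v − u = 105.37 − 45.518 = 59.852 kPa.
Final effective stress: σ'_f = 59.852 + 45.3 = 105.15 kPa.
σ'_f = 105.15 ≤ σ'_p = 123 kPa, so the clay remains overconsolidated and only the recompression index applies:
S_c = C_r·H/(1+e₀)·log₁₀(σ'_f/σ'_0) = 0.034×5.7/1.77×log₁₀(105.15/59.852)
    = 0.10949 × 0.24473 = 0.0268 m

S_c ≈ 26.8 mm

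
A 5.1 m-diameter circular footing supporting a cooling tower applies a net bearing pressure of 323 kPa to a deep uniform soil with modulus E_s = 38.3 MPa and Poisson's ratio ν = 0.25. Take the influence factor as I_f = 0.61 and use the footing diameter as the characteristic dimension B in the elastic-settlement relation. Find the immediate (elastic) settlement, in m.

S_e ≈ 0.0246 m

Immediate (elastic) settlement: S_e = q·B·(1−ν²)/E_s · I_f.
E_s = 38.3 MPa = 38300 kPa.
S_e = 323 × 5.1 × (1 − 0.25²) / 38300 × 0.61
    = 323 × 5.1 × 0.9375 / 38300 × 0.61
    = 0.0246 m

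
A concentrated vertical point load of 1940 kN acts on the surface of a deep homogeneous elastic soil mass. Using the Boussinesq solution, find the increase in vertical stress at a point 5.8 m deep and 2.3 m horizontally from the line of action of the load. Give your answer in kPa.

Boussinesq vertical stress below a point load on an elastic half-space:
Δσ_z = 3P/(2πz²) · [1 + (r/z)²]^(−5/2)
r/z = 2.3/5.8 = 0.39655; [1+(r/z)²]^(−5/2) = 0.69411.
Δσ_z = 3×1940/(2π×5.8²) × 0.69411 = 27.535 × 0.69411 = 19.11 kPa

Δσ_z ≈ 19.1 kPa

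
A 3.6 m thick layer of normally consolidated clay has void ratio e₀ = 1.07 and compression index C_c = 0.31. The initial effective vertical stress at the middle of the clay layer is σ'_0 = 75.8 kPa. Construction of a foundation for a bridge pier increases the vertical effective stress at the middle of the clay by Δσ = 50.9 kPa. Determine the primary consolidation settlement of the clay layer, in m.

Final effective stress: σ'_f = σ'_0 + Δσ = 75.8 + 50.9 = 126.7 kPa.
Normally consolidated clay, so the full stress increment lies on the virgin compression line:
S_c = C_c·H/(1+e₀)·log₁₀(σ'_f/σ'_0) = 0.31×3.6/(1+1.07)×log₁₀(126.7/75.8)
    = 0.53913 × 0.22311 = 0.1203 m

S_c ≈ 0.12 m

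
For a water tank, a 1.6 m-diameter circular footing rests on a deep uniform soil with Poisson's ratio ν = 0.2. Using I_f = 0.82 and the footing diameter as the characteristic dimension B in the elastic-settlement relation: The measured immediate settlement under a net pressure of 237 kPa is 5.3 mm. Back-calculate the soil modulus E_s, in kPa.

S_e = q·B·(1−ν²)/E_s · I_f  ⇒  E_s = q·B·(1−ν²)·I_f / S_e.
E_s = 237 × 1.6 × 0.96 × 0.82 / 0.0053 = 56320 kPa

E_s ≈ 56300 kPa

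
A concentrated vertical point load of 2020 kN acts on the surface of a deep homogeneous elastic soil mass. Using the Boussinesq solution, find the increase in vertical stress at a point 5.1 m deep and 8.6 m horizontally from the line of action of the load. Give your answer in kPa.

Boussinesq vertical stress below a point load on an elastic half-space:
Δσ_z = 3P/(2πz²) · [1 + (r/z)²]^(−5/2)
r/z = 8.6/5.1 = 1.6863; [1+(r/z)²]^(−5/2) = 0.034528.
Δσ_z = 3×2020/(2π×5.1²) × 0.034528 = 37.081 × 0.034528 = 1.28 kPa

Δσ_z ≈ 1.28 kPa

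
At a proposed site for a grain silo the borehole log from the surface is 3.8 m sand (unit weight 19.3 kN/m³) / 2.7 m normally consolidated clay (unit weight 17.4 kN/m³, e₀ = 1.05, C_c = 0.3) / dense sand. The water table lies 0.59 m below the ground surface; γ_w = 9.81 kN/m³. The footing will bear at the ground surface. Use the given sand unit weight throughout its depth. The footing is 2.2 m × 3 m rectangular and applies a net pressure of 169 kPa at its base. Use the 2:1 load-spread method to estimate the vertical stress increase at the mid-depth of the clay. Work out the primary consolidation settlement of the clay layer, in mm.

S_c ≈ 52.4 mm

Mid-depth of clay below the ground surface: z = 3.8 + 2.7/2 = 5.15 m.
Total vertical stress at mid-clay: σ_v = 19.3×3.8 + 17.4×1.35 = 96.83 kPa.
Pore pressure: u = 9.81×(5.15 − 0.59) = 44.734 kPa.
Initial effective stress: σ'_0 = σ_v − u = 96.83 − 44.734 = 52.096 kPa.
Stress increase at mid-clay by the 2:1 spreading method:
Δσ = qBL/((B+z)(L+z)) = 169×2.2×3/((2.2+5.15)(3+5.15)) = 18.62 kPa
Final effective stress: σ'_f = σ'_0 + Δσ = 52.096 + 18.62 = 70.716 kPa.
Normally consolidated clay, so the full stress increment lies on the virgin compression line:
S_c = C_c·H/(1+e₀)·log₁₀(σ'_f/σ'_0) = 0.3×2.7/(1+1.05)×log₁₀(70.716/52.096)
    = 0.39512 × 0.13271 = 0.05244 m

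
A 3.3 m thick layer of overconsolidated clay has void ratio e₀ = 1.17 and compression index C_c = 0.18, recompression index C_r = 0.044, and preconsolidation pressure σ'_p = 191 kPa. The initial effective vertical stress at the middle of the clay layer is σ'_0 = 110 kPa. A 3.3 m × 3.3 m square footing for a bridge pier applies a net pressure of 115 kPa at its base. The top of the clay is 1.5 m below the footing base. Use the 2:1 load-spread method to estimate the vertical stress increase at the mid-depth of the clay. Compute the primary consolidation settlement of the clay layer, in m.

S_c ≈ 0.00703 m

Mid-depth of clay below the footing base: z = 1.5 + 3.3/2 = 3.15 m.
Stress increase at mid-clay by the 2:1 spreading method:
Δσ = qBL/((B+z)(L+z)) = 115×3.3×3.3/((3.3+3.15)(3.3+3.15)) = 30.103 kPa
Final effective stress: σ'_f = 110 + 30.103 = 140.1 kPa.
σ'_f = 140.1 ≤ σ'_p = 191 kPa, so the clay remains overconsolidated and only the recompression index applies:
S_c = C_r·H/(1+e₀)·log₁₀(σ'_f/σ'_0) = 0.044×3.3/2.17×log₁₀(140.1/110)
    = 0.066911 × 0.10505 = 0.007029 m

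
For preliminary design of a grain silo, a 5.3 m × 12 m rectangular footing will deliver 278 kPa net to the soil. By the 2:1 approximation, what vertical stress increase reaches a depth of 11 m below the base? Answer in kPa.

Δσ_z ≈ 47.2 kPa

By the 2:1 method the load spreads at 1 horizontal : 2 vertical, so at depth z the loaded area has grown by z in each plan dimension:
Δσ = qBL/((B+z)(L+z)) = 278×5.3×12/((5.3+11)(12+11)) = 47.161 kPa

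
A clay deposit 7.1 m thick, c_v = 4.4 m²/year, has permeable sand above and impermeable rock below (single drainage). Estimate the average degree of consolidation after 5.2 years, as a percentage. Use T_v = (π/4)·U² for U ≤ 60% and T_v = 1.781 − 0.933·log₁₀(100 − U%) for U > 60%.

Drainage path length: H_d = H = 7.1 m (single drainage).
T_v = c_v·t/H_d² = 4.4×5.2/7.1² = 0.45388.
T_v = 0.45388 corresponds to the U > 60% branch:
U = 1 − 10^((1.781 − T_v)/0.933)/100 = 0.7355

U ≈ 73.6 %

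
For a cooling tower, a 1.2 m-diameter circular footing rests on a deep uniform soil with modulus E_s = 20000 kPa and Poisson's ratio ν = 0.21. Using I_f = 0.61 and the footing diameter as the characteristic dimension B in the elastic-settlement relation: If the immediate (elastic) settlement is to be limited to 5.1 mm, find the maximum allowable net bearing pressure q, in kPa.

q ≈ 146 kPa

S_e = q·B·(1−ν²)/E_s · I_f  ⇒  q = S_e·E_s / (B·(1−ν²)·I_f).
q = 0.0051 × 20000 / (1.2 × 0.9559 × 0.61) = 145.8 kPa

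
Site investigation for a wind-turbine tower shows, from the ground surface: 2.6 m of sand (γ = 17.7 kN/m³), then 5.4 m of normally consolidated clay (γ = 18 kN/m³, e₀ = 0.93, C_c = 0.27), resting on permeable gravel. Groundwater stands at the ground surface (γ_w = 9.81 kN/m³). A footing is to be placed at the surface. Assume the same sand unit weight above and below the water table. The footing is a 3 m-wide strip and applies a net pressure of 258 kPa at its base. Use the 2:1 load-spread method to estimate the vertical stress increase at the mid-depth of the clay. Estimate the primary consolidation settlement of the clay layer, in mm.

S_c ≈ 380 mm

Mid-depth of clay below the ground surface: z = 2.6 + 5.4/2 = 5.3 m.
Total vertical stress at mid-clay: σ_v = 17.7×2.6 + 18×2.7 = 94.62 kPa.
Pore pressure: u = 9.81×(5.3 − 0) = 51.993 kPa.
Initial effective stress: σ'_0 = σ_v − u = 94.62 − 51.993 = 42.627 kPa.
Stress increase at mid-clay by the 2:1 spreading method:
Δσ = qB/(B+z) = 258×3/(3+5.3) = 93.253 kPa
Final effective stress: σ'_f = σ'_0 + Δσ = 42.627 + 93.253 = 135.88 kPa.
Normally consolidated clay, so the full stress increment lies on the virgin compression line:
S_c = C_c·H/(1+e₀)·log₁₀(σ'_f/σ'_0) = 0.27×5.4/(1+0.93)×log₁₀(135.88/42.627)
    = 0.75544 × 0.50347 = 0.3803 m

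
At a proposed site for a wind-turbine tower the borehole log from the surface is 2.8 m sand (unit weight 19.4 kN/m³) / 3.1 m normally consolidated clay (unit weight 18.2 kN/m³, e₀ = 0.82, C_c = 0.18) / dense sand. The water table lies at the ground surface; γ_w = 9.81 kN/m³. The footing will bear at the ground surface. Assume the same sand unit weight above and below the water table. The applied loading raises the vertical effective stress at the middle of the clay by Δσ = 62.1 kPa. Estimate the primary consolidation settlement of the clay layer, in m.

S_c ≈ 0.125 m

Mid-depth of clay below the ground surface: z = 2.8 + 3.1/2 = 4.35 m.
Total vertical stress at mid-clay: σ_v = 19.4×2.8 + 18.2×1.55 = 82.53 kPa.
Pore pressure: u = 9.81×(4.35 − 0) = 42.673 kPa.
Initial effective stress: σ'_0 = σ_v − u = 82.53 − 42.673 = 39.857 kPa.
Final effective stress: σ'_f = σ'_0 + Δσ = 39.857 + 62.1 = 101.96 kPa.
Normally consolidated clay, so the full stress increment lies on the virgin compression line:
S_c = C_c·H/(1+e₀)·log₁₀(σ'_f/σ'_0) = 0.18×3.1/(1+0.82)×log₁₀(101.96/39.857)
    = 0.30659 × 0.40793 = 0.1251 m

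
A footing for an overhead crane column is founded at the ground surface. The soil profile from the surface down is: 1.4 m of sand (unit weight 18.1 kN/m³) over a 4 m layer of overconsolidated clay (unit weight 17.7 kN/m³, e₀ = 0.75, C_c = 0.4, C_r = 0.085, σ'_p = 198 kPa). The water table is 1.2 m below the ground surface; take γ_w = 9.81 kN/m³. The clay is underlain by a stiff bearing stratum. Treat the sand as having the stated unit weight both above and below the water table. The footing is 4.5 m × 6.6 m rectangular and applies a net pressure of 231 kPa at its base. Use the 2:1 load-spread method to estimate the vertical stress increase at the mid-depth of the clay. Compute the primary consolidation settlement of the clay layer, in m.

S_c ≈ 0.0986 m

Mid-depth of clay below the ground surface: z = 1.4 + 4/2 = 3.4 m.
Total vertical stress at mid-clay: σ_v = 18.1×1.4 + 17.7×2 = 60.74 kPa.
Pore pressure: u = 9.81×(3.4 − 1.2) = 21.582 kPa.
Initial effective stress: σ'_0 = σ_v − u = 60.74 − 21.582 = 39.158 kPa.
Stress increase at mid-clay by the 2:1 spreading method:
Δσ = qBL/((B+z)(L+z)) = 231×4.5×6.6/((4.5+3.4)(6.6+3.4)) = 86.844 kPa
Final effective stress: σ'_f = 39.158 + 86.844 = 126 kPa.
σ'_f = 126 ≤ σ'_p = 198 kPa, so the clay remains overconsolidated and only the recompression index applies:
S_c = C_r·H/(1+e₀)·log₁₀(σ'_f/σ'_0) = 0.085×4/1.75×log₁₀(126/39.158)
    = 0.19428 × 0.50755 = 0.09861 m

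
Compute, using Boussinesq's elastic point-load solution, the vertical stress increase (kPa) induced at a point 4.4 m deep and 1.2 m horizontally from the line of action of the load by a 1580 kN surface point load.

Boussinesq vertical stress below a point load on an elastic half-space:
Δσ_z = 3P/(2πz²) · [1 + (r/z)²]^(−5/2)
r/z = 1.2/4.4 = 0.27273; [1+(r/z)²]^(−5/2) = 0.83581.
Δσ_z = 3×1580/(2π×4.4²) × 0.83581 = 38.967 × 0.83581 = 32.57 kPa

Δσ_z ≈ 32.6 kPa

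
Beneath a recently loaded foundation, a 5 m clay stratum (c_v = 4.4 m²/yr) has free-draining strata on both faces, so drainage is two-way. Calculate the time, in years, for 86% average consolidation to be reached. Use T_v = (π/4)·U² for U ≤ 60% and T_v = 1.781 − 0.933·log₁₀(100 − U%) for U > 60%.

Drainage path length: H_d = H/2 = 2.5 m (double drainage).
U > 60%: T_v = 1.781 − 0.933·log₁₀(100 − 86) = 0.71166.
t = T_v·H_d²/c_v = 0.71166×2.5²/4.4 = 1.011 years.

t ≈ 1.01 years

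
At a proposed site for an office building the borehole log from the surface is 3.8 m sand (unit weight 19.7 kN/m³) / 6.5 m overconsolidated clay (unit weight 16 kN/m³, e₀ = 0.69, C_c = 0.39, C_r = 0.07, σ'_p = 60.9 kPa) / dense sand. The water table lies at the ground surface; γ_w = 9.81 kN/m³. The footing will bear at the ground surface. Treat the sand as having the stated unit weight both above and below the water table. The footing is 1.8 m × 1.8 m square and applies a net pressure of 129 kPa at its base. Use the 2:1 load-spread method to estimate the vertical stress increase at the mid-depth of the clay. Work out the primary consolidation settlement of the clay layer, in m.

Mid-depth of clay below the ground surface: z = 3.8 + 6.5/2 = 7.05 m.
Total vertical stress at mid-clay: σ_v = 19.7×3.8 + 16×3.25 = 126.86 kPa.
Pore pressure: u = 9.81×(7.05 − 0) = 69.16 kPa.
Initial effective stress: σ'_0 = σ_v − u = 126.86 − 69.16 = 57.7 kPa.
Stress increase at mid-clay by the 2:1 spreading method:
Δσ = qBL/((B+z)(L+z)) = 129×1.8×1.8/((1.8+7.05)(1.8+7.05)) = 5.3364 kPa
Final effective stress: σ'_f = 57.7 + 5.3364 = 63.036 kPa.
σ'_f = 63.036 > σ'_p = 60.9 kPa, so the stress path crosses the preconsolidation pressure — recompression up to σ'_p, then virgin compression beyond:
S_c = H/(1+e₀)·[C_r·log₁₀(σ'_p/σ'_0) + C_c·log₁₀(σ'_f/σ'_p)]
    = 6.5/1.69 × [0.07×log₁₀(60.9/57.7) + 0.39×log₁₀(63.036/60.9)]
    = 3.8462 × [0.0016409 + 0.0058388] = 0.02877 m

S_c ≈ 0.0288 m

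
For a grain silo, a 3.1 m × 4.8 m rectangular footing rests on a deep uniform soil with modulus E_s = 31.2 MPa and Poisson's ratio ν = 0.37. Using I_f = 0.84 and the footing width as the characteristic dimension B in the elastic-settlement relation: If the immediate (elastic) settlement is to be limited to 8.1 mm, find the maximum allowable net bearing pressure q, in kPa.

E_s = 31.2 MPa = 31200 kPa.
S_e = q·B·(1−ν²)/E_s · I_f  ⇒  q = S_e·E_s / (B·(1−ν²)·I_f).
q = 0.0081 × 31200 / (3.1 × 0.8631 × 0.84) = 112.4 kPa

q ≈ 112 kPa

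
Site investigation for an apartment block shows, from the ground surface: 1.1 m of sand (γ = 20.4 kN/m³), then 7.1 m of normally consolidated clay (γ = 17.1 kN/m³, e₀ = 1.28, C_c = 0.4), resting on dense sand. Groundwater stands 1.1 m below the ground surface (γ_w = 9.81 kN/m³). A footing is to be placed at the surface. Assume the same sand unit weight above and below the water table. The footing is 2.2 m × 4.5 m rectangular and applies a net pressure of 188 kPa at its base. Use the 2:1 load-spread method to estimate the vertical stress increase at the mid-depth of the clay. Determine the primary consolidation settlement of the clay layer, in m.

S_c ≈ 0.259 m

Mid-depth of clay below the ground surface: z = 1.1 + 7.1/2 = 4.65 m.
Total vertical stress at mid-clay: σ_v = 20.4×1.1 + 17.1×3.55 = 83.145 kPa.
Pore pressure: u = 9.81×(4.65 − 1.1) = 34.825 kPa.
Initial effective stress: σ'_0 = σ_v − u = 83.145 − 34.825 = 48.32 kPa.
Stress increase at mid-clay by the 2:1 spreading method:
Δσ = qBL/((B+z)(L+z)) = 188×2.2×4.5/((2.2+4.65)(4.5+4.65)) = 29.695 kPa
Final effective stress: σ'_f = σ'_0 + Δσ = 48.32 + 29.695 = 78.015 kPa.
Normally consolidated clay, so the full stress increment lies on the virgin compression line:
S_c = C_c·H/(1+e₀)·log₁₀(σ'_f/σ'_0) = 0.4×7.1/(1+1.28)×log₁₀(78.015/48.32)
    = 1.2456 × 0.20805 = 0.2591 m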